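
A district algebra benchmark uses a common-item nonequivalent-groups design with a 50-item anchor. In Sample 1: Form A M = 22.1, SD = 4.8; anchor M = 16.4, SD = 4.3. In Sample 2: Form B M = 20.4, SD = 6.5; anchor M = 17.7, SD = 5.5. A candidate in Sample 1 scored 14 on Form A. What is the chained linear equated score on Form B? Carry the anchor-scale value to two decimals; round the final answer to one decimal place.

Form A → anchor (Sample 1): v = (4.3/4.8)(14 − 22.1) + 16.4 = 9.14
anchor → Form B (Sample 2): y = (6.5/5.5)(9.14 − 17.7) + 20.4 = 10.3

10.3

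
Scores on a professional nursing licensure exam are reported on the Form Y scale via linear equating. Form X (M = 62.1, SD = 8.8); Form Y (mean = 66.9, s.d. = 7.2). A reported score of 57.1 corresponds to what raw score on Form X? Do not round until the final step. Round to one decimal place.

Invert y = (SD_Y/SD_X)(x − M_X) + M_Y:
x = (SD_X/SD_Y)(y − M_Y) + M_X = (8.8/7.2)(57.1 − 66.9) + 62.1
x = 1.222222 × -9.800 + 62.1 = 50.1

50.1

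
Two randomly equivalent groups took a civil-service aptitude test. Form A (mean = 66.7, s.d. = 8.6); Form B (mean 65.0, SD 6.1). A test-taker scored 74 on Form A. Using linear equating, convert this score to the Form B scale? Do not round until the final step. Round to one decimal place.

Linear equating: y = (SD_Y/SD_X)(x − M_X) + M_Y
y = (6.1/8.6)(74 − 66.7) + 65.0
y = 0.709302 × 7.3 + 65.0 = 5.1779 + 65.0 = 70.2

70.2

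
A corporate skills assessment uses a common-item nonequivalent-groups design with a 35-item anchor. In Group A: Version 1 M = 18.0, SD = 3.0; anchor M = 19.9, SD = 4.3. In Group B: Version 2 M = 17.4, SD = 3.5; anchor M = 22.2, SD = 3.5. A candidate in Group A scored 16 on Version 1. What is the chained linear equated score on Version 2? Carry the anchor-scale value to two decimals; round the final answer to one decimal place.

Version 1 → anchor (Group A): v = (4.3/3.0)(16 − 18.0) + 19.9 = 17.03
anchor → Version 2 (Group B): y = (3.5/3.5)(17.03 − 22.2) + 17.4 = 12.2

12.2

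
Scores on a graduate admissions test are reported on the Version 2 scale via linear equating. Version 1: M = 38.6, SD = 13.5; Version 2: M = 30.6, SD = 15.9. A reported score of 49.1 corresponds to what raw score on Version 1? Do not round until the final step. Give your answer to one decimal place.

Invert y = (SD_Y/SD_X)(x − M_X) + M_Y:
x = (SD_X/SD_Y)(y − M_Y) + M_X = (13.5/15.9)(49.1 − 30.6) + 38.6
x = 0.849057 × 18.500 + 38.6 = 54.3

54.3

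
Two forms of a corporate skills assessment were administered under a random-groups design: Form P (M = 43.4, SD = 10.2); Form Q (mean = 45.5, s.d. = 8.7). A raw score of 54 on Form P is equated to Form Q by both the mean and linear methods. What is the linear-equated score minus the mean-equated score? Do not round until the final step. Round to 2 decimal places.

Mean-equated: 54 + (45.5 − 43.4) = 56.10
Linear-equated: (8.7/10.2)(54 − 43.4) + 45.5 = 54.541
Difference = 54.541 − 56.10 = -1.56

-1.56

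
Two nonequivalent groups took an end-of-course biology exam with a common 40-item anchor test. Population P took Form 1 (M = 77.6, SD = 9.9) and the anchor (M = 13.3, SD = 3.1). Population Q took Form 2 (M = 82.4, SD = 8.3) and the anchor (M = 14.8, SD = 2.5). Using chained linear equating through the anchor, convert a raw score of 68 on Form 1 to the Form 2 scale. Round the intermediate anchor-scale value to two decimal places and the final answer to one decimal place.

67.4

Form 1 → anchor (Population P): v = (3.1/9.9)(68 − 77.6) + 13.3 = 10.29
anchor → Form 2 (Population Q): y = (8.3/2.5)(10.29 − 14.8) + 82.4 = 67.4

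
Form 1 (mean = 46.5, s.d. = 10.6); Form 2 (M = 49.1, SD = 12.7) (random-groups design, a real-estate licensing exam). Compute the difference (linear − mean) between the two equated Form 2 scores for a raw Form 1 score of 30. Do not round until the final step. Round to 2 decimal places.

Mean-equated: 30 + (49.1 − 46.5) = 32.60
Linear-equated: (12.7/10.6)(30 − 46.5) + 49.1 = 29.331
Difference = 29.331 − 32.60 = -3.27

-3.27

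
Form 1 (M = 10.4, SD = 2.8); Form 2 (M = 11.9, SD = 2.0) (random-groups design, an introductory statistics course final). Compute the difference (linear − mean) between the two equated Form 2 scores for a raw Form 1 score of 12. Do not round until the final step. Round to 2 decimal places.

-0.46

Mean-equated: 12 + (11.9 − 10.4) = 13.50
Linear-equated: (2.0/2.8)(12 − 10.4) + 11.9 = 13.043
Difference = 13.043 − 13.50 = -0.46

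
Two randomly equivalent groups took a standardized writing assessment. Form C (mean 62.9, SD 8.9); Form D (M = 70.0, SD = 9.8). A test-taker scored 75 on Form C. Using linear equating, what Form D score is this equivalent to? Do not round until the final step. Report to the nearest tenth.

Linear equating: y = (SD_Y/SD_X)(x − M_X) + M_Y
y = (9.8/8.9)(75 − 62.9) + 70.0
y = 1.101124 × 12.1 + 70.0 = 13.3236 + 70.0 = 83.3

83.3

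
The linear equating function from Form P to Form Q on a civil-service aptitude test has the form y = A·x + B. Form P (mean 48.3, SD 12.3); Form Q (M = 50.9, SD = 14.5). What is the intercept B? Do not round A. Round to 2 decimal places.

-6.04

A = SD_Y / SD_X = 14.5 / 12.3 = 1.178862
B = M_Y − A·M_X = 50.9 − 1.178862 × 48.3 = -6.04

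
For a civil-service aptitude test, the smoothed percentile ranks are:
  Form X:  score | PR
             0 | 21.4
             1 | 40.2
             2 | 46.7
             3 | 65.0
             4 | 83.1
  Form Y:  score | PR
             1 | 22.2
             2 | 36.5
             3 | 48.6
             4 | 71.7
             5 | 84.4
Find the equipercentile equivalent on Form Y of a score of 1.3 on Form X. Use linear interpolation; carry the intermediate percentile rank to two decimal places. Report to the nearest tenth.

PR of 1.3 on Form X: 40.2 + (1.3 − 1)/(2 − 1) × (46.7 − 40.2) = 42.15
On Form Y, PR 42.15 falls between score 2 (PR 36.5) and 3 (PR 48.6).
Interpolate: 2 + (42.15 − 36.5)/(48.6 − 36.5) × (3 − 2) = 2.5

2.5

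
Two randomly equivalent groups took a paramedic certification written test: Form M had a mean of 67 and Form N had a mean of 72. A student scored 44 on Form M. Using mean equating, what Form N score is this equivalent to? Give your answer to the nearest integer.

Mean equating: y = x + (M_Y − M_X) = 44 + (72 − 67) = 49

49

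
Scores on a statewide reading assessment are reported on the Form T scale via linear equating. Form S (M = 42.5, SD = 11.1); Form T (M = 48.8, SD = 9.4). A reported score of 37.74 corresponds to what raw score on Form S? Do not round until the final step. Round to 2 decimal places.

Invert y = (SD_Y/SD_X)(x − M_X) + M_Y:
x = (SD_X/SD_Y)(y − M_Y) + M_X = (11.1/9.4)(37.74 − 48.8) + 42.5
x = 1.180851 × -11.060 + 42.5 = 29.44

29.44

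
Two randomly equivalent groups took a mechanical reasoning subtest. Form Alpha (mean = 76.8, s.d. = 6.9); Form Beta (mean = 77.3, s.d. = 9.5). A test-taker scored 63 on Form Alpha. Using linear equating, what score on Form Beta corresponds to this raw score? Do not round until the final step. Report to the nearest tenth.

58.3

Linear equating: y = (SD_Y/SD_X)(x − M_X) + M_Y
y = (9.5/6.9)(63 − 76.8) + 77.3
y = 1.376812 × -13.8 + 77.3 = -19.0000 + 77.3 = 58.3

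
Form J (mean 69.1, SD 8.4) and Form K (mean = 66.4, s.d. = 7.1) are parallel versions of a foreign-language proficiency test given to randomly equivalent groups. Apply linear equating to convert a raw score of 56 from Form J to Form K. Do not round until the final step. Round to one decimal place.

55.3

Linear equating: y = (SD_Y/SD_X)(x − M_X) + M_Y
y = (7.1/8.4)(56 − 69.1) + 66.4
y = 0.845238 × -13.1 + 66.4 = -11.0726 + 66.4 = 55.3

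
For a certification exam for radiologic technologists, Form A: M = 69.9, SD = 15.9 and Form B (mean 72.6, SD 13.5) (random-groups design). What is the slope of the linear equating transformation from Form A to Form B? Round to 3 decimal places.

0.849

A = SD_Y / SD_X = 13.5 / 15.9 = 0.849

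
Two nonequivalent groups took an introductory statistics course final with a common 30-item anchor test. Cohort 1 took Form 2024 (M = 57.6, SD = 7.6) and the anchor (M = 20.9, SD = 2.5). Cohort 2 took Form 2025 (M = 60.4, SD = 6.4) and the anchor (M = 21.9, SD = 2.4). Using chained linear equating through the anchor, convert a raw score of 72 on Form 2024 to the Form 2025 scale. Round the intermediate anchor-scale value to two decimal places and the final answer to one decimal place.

70.4

Form 2024 → anchor (Cohort 1): v = (2.5/7.6)(72 − 57.6) + 20.9 = 25.64
anchor → Form 2025 (Cohort 2): y = (6.4/2.4)(25.64 − 21.9) + 60.4 = 70.4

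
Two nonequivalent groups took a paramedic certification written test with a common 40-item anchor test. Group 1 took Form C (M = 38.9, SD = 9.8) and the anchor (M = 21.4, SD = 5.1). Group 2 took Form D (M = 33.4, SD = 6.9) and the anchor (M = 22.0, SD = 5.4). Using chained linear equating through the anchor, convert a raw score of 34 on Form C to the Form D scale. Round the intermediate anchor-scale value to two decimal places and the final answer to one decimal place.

29.4

Form C → anchor (Group 1): v = (5.1/9.8)(34 − 38.9) + 21.4 = 18.85
anchor → Form D (Group 2): y = (6.9/5.4)(18.85 − 22.0) + 33.4 = 29.4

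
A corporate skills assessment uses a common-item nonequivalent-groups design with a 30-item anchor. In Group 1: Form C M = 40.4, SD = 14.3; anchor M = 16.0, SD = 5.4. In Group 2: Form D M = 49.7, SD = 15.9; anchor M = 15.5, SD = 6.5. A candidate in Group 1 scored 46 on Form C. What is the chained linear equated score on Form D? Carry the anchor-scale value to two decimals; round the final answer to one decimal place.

Form C → anchor (Group 1): v = (5.4/14.3)(46 − 40.4) + 16.0 = 18.11
anchor → Form D (Group 2): y = (15.9/6.5)(18.11 − 15.5) + 49.7 = 56.1

56.1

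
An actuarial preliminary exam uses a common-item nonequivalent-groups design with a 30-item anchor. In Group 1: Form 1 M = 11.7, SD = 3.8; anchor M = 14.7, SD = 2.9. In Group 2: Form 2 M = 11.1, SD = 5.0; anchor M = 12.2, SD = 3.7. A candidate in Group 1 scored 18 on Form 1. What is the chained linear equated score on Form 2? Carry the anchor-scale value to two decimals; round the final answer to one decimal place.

21.0

Form 1 → anchor (Group 1): v = (2.9/3.8)(18 − 11.7) + 14.7 = 19.51
anchor → Form 2 (Group 2): y = (5.0/3.7)(19.51 − 12.2) + 11.1 = 21.0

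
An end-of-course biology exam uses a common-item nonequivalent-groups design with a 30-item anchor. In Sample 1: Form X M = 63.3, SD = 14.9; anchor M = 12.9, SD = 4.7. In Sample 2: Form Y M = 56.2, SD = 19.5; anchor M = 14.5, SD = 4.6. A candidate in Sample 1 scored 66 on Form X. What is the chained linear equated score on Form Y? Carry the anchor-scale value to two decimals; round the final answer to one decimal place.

Form X → anchor (Sample 1): v = (4.7/14.9)(66 − 63.3) + 12.9 = 13.75
anchor → Form Y (Sample 2): y = (19.5/4.6)(13.75 − 14.5) + 56.2 = 53.0

53.0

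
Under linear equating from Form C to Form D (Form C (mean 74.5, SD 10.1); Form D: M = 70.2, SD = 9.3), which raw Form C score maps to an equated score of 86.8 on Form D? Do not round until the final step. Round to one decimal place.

92.5

Invert y = (SD_Y/SD_X)(x − M_X) + M_Y:
x = (SD_X/SD_Y)(y − M_Y) + M_X = (10.1/9.3)(86.8 − 70.2) + 74.5
x = 1.086022 × 16.600 + 74.5 = 92.5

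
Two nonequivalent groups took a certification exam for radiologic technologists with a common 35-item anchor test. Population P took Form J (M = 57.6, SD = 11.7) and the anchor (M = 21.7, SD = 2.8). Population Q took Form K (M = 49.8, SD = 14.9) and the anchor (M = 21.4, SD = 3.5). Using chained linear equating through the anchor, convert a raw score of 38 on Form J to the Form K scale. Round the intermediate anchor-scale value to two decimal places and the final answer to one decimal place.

31.1

Form J → anchor (Population P): v = (2.8/11.7)(38 − 57.6) + 21.7 = 17.01
anchor → Form K (Population Q): y = (14.9/3.5)(17.01 − 21.4) + 49.8 = 31.1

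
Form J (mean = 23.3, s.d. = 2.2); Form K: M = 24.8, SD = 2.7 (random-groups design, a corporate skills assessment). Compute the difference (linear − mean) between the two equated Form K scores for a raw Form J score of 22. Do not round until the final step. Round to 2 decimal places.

-0.30

Mean-equated: 22 + (24.8 − 23.3) = 23.50
Linear-equated: (2.7/2.2)(22 − 23.3) + 24.8 = 23.205
Difference = 23.205 − 23.50 = -0.30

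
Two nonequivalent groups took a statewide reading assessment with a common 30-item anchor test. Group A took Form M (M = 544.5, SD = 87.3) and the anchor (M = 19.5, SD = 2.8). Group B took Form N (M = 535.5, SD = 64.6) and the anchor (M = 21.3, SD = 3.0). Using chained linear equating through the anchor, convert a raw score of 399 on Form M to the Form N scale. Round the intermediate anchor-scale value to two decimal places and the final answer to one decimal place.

396.2

Form M → anchor (Group A): v = (2.8/87.3)(399 − 544.5) + 19.5 = 14.83
anchor → Form N (Group B): y = (64.6/3.0)(14.83 − 21.3) + 535.5 = 396.2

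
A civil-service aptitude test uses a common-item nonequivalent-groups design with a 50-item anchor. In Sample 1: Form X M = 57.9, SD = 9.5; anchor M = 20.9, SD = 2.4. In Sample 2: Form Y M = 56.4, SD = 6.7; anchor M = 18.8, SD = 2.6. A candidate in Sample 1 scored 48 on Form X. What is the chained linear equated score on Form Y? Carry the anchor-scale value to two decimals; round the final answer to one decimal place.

Form X → anchor (Sample 1): v = (2.4/9.5)(48 − 57.9) + 20.9 = 18.40
anchor → Form Y (Sample 2): y = (6.7/2.6)(18.40 − 18.8) + 56.4 = 55.4

55.4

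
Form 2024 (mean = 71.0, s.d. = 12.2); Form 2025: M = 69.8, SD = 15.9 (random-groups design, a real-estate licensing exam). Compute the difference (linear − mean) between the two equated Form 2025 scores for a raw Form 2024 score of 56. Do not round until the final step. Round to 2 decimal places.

Mean-equated: 56 + (69.8 − 71.0) = 54.80
Linear-equated: (15.9/12.2)(56 − 71.0) + 69.8 = 50.251
Difference = 50.251 − 54.80 = -4.55

-4.55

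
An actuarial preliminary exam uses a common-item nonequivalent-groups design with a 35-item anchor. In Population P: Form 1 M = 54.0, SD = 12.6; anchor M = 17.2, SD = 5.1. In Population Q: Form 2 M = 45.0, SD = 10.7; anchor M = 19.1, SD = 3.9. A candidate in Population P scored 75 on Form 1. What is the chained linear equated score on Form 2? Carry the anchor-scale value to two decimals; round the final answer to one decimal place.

63.1

Form 1 → anchor (Population P): v = (5.1/12.6)(75 − 54.0) + 17.2 = 25.70
anchor → Form 2 (Population Q): y = (10.7/3.9)(25.70 − 19.1) + 45.0 = 63.1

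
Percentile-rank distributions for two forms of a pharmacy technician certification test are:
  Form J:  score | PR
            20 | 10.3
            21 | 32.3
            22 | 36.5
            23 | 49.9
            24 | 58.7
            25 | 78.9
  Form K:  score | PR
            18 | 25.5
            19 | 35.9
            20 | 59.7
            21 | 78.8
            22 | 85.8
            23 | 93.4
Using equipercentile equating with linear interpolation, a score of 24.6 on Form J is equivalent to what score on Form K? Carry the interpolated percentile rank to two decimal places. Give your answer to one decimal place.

PR of 24.6 on Form J: 58.7 + (24.6 − 24)/(25 − 24) × (78.9 − 58.7) = 70.82
On Form K, PR 70.82 falls between score 20 (PR 59.7) and 21 (PR 78.8).
Interpolate: 20 + (70.82 − 59.7)/(78.8 − 59.7) × (21 − 20) = 20.6

20.6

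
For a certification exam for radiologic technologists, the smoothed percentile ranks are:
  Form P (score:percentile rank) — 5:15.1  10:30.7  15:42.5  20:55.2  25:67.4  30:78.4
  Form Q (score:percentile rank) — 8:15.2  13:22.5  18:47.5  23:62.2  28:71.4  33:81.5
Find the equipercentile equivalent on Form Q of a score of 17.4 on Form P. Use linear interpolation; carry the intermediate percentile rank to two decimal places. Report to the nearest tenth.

PR of 17.4 on Form P: 42.5 + (17.4 − 15)/(20 − 15) × (55.2 − 42.5) = 48.60
On Form Q, PR 48.60 falls between score 18 (PR 47.5) and 23 (PR 62.2).
Interpolate: 18 + (48.60 − 47.5)/(62.2 − 47.5) × (23 − 18) = 18.4

18.4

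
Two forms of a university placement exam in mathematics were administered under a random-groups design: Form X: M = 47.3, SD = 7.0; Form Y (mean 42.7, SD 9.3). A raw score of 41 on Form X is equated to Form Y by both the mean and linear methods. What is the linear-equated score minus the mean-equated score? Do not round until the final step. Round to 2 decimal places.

Mean-equated: 41 + (42.7 − 47.3) = 36.40
Linear-equated: (9.3/7.0)(41 − 47.3) + 42.7 = 34.330
Difference = 34.330 − 36.40 = -2.07

-2.07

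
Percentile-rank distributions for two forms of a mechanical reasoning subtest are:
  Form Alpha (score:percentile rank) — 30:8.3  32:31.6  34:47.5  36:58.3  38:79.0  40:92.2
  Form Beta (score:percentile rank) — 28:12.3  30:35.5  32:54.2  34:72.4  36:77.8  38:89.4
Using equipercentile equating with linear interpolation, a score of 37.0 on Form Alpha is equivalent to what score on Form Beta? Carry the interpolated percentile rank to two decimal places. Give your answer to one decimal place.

PR of 37.0 on Form Alpha: 58.3 + (37.0 − 36)/(38 − 36) × (79.0 − 58.3) = 68.65
On Form Beta, PR 68.65 falls between score 32 (PR 54.2) and 34 (PR 72.4).
Interpolate: 32 + (68.65 − 54.2)/(72.4 − 54.2) × (34 − 32) = 33.6

33.6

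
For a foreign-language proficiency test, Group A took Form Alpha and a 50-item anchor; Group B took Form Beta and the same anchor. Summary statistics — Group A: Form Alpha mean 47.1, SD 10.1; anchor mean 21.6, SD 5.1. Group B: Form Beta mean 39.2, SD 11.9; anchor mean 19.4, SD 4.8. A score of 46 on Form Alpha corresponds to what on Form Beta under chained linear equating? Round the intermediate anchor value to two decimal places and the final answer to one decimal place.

43.3

Form Alpha → anchor (Group A): v = (5.1/10.1)(46 − 47.1) + 21.6 = 21.04
anchor → Form Beta (Group B): y = (11.9/4.8)(21.04 − 19.4) + 39.2 = 43.3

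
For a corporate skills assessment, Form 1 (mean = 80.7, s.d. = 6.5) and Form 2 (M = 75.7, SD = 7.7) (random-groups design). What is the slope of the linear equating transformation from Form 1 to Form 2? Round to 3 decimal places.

1.185

A = SD_Y / SD_X = 7.7 / 6.5 = 1.185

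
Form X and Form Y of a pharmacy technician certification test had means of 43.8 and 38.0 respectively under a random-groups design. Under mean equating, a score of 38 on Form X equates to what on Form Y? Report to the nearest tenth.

32.2

Mean equating: y = x + (M_Y − M_X) = 38 + (38.0 − 43.8) = 32.2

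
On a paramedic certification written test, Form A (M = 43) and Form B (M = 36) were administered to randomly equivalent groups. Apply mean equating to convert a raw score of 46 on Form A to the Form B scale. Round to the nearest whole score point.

Mean equating: y = x + (M_Y − M_X) = 46 + (36 − 43) = 39

39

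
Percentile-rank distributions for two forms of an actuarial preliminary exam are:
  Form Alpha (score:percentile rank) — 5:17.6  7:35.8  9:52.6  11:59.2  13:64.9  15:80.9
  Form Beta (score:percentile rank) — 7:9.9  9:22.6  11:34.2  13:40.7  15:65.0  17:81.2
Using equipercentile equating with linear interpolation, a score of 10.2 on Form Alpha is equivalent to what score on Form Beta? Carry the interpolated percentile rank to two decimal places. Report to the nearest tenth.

14.3

PR of 10.2 on Form Alpha: 52.6 + (10.2 − 9)/(11 − 9) × (59.2 − 52.6) = 56.56
On Form Beta, PR 56.56 falls between score 13 (PR 40.7) and 15 (PR 65.0).
Interpolate: 13 + (56.56 − 40.7)/(65.0 − 40.7) × (15 − 13) = 14.3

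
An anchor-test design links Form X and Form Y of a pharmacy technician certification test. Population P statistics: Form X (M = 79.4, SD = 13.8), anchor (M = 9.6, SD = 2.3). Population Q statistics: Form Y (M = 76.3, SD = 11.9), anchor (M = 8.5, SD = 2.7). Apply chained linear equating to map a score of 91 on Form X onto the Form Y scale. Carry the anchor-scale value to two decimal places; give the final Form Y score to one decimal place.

89.7

Form X → anchor (Population P): v = (2.3/13.8)(91 − 79.4) + 9.6 = 11.53
anchor → Form Y (Population Q): y = (11.9/2.7)(11.53 − 8.5) + 76.3 = 89.7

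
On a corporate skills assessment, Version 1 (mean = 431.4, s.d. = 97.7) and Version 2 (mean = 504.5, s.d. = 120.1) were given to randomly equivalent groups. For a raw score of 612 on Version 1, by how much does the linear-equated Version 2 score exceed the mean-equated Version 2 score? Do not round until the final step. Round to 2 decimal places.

41.41

Mean-equated: 612 + (504.5 − 431.4) = 685.10
Linear-equated: (120.1/97.7)(612 − 431.4) + 504.5 = 726.507
Difference = 726.507 − 685.10 = 41.41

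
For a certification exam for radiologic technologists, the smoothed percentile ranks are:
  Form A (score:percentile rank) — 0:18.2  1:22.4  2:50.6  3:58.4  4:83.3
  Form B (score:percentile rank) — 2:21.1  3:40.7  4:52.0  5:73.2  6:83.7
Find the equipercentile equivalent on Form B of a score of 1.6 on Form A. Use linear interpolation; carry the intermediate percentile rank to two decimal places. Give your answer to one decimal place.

PR of 1.6 on Form A: 22.4 + (1.6 − 1)/(2 − 1) × (50.6 − 22.4) = 39.32
On Form B, PR 39.32 falls between score 2 (PR 21.1) and 3 (PR 40.7).
Interpolate: 2 + (39.32 − 21.1)/(40.7 − 21.1) × (3 − 2) = 2.9

2.9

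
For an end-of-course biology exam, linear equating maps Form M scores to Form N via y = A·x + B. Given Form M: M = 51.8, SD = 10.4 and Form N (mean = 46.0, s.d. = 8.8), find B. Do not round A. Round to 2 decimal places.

2.17

A = SD_Y / SD_X = 8.8 / 10.4 = 0.846154
B = M_Y − A·M_X = 46.0 − 0.846154 × 51.8 = 2.17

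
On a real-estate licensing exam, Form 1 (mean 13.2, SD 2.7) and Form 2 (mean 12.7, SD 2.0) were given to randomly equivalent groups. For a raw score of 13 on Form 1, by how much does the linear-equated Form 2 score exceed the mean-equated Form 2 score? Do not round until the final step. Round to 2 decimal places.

Mean-equated: 13 + (12.7 − 13.2) = 12.50
Linear-equated: (2.0/2.7)(13 − 13.2) + 12.7 = 12.552
Difference = 12.552 − 12.50 = 0.05

0.05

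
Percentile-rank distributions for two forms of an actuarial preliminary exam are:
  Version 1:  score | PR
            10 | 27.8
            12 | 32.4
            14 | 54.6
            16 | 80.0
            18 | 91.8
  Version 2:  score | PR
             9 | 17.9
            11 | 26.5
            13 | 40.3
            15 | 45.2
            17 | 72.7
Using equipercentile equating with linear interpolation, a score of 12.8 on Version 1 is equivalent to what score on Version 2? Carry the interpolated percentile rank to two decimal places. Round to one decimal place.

13.4

PR of 12.8 on Version 1: 32.4 + (12.8 − 12)/(14 − 12) × (54.6 − 32.4) = 41.28
On Version 2, PR 41.28 falls between score 13 (PR 40.3) and 15 (PR 45.2).
Interpolate: 13 + (41.28 − 40.3)/(45.2 − 40.3) × (15 − 13) = 13.4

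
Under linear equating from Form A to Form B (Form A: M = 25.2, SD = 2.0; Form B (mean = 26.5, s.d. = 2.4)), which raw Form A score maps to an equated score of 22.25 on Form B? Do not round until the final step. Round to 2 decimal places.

21.66

Invert y = (SD_Y/SD_X)(x − M_X) + M_Y:
x = (SD_X/SD_Y)(y − M_Y) + M_X = (2.0/2.4)(22.25 − 26.5) + 25.2
x = 0.833333 × -4.250 + 25.2 = 21.66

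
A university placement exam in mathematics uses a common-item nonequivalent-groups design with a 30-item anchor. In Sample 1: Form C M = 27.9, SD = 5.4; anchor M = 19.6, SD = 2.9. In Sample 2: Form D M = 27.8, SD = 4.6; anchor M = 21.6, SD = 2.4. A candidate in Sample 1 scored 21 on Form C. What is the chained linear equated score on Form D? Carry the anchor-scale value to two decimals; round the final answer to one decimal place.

16.9

Form C → anchor (Sample 1): v = (2.9/5.4)(21 − 27.9) + 19.6 = 15.89
anchor → Form D (Sample 2): y = (4.6/2.4)(15.89 − 21.6) + 27.8 = 16.9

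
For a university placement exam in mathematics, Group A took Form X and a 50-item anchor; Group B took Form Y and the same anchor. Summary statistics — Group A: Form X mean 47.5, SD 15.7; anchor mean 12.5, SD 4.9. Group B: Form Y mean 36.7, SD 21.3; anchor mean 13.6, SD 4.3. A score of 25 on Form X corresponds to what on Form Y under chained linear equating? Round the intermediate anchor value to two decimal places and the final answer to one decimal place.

-3.5

Form X → anchor (Group A): v = (4.9/15.7)(25 − 47.5) + 12.5 = 5.48
anchor → Form Y (Group B): y = (21.3/4.3)(5.48 − 13.6) + 36.7 = -3.5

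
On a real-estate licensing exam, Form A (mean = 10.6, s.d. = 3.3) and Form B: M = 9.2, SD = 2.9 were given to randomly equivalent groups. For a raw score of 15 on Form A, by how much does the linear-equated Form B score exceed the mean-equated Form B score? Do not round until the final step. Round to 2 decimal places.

-0.53

Mean-equated: 15 + (9.2 − 10.6) = 13.60
Linear-equated: (2.9/3.3)(15 − 10.6) + 9.2 = 13.067
Difference = 13.067 − 13.60 = -0.53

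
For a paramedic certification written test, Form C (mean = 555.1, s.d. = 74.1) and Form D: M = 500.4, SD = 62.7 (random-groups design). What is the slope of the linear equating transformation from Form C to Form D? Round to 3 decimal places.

A = SD_Y / SD_X = 62.7 / 74.1 = 0.846

0.846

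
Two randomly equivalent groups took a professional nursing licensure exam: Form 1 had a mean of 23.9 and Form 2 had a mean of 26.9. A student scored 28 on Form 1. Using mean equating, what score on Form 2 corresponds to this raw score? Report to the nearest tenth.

31.0

Mean equating: y = x + (M_Y − M_X) = 28 + (26.9 − 23.9) = 31.0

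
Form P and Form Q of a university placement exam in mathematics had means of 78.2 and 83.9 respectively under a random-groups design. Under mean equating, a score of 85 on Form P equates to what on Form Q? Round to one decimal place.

Mean equating: y = x + (M_Y − M_X) = 85 + (83.9 − 78.2) = 90.7

90.7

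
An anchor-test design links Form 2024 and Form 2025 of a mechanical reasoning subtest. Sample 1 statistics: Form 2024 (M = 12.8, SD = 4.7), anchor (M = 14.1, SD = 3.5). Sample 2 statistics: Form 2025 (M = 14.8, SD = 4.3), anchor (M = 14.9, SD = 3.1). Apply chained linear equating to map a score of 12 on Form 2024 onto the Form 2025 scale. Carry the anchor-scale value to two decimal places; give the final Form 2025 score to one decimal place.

Form 2024 → anchor (Sample 1): v = (3.5/4.7)(12 − 12.8) + 14.1 = 13.50
anchor → Form 2025 (Sample 2): y = (4.3/3.1)(13.50 − 14.9) + 14.8 = 12.9

12.9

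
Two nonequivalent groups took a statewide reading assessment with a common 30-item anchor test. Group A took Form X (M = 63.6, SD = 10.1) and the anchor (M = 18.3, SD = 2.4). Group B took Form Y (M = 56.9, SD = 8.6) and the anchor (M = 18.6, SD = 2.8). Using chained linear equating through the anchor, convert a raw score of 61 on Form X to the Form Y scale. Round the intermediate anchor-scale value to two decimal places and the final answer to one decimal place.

54.1

Form X → anchor (Group A): v = (2.4/10.1)(61 − 63.6) + 18.3 = 17.68
anchor → Form Y (Group B): y = (8.6/2.8)(17.68 − 18.6) + 56.9 = 54.1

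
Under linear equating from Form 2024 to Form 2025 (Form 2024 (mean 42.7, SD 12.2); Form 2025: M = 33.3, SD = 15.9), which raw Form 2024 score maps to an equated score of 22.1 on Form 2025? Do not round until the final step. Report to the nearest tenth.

Invert y = (SD_Y/SD_X)(x − M_X) + M_Y:
x = (SD_X/SD_Y)(y − M_Y) + M_X = (12.2/15.9)(22.1 − 33.3) + 42.7
x = 0.767296 × -11.200 + 42.7 = 34.1

34.1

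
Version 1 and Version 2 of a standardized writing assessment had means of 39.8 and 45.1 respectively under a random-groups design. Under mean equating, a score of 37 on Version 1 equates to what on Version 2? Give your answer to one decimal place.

42.3

Mean equating: y = x + (M_Y − M_X) = 37 + (45.1 − 39.8) = 42.3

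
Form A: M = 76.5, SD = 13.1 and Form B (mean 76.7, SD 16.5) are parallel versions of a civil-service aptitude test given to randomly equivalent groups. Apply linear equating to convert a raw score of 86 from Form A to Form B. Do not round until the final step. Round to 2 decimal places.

88.67

Linear equating: y = (SD_Y/SD_X)(x − M_X) + M_Y
y = (16.5/13.1)(86 − 76.5) + 76.7
y = 1.259542 × 9.5 + 76.7 = 11.9656 + 76.7 = 88.67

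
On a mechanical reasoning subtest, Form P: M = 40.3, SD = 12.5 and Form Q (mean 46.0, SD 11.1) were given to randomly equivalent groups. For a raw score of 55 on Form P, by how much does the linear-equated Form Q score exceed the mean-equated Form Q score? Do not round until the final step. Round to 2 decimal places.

-1.65

Mean-equated: 55 + (46.0 − 40.3) = 60.70
Linear-equated: (11.1/12.5)(55 − 40.3) + 46.0 = 59.054
Difference = 59.054 − 60.70 = -1.65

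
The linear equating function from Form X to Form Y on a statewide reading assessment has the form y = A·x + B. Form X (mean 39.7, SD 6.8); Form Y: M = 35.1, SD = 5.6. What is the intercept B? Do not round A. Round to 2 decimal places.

A = SD_Y / SD_X = 5.6 / 6.8 = 0.823529
B = M_Y − A·M_X = 35.1 − 0.823529 × 39.7 = 2.41

2.41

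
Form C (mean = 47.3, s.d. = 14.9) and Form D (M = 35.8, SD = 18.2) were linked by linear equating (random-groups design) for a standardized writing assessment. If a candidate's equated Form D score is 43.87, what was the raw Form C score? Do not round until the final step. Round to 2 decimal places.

53.91

Invert y = (SD_Y/SD_X)(x − M_X) + M_Y:
x = (SD_X/SD_Y)(y − M_Y) + M_X = (14.9/18.2)(43.87 − 35.8) + 47.3
x = 0.818681 × 8.070 + 47.3 = 53.91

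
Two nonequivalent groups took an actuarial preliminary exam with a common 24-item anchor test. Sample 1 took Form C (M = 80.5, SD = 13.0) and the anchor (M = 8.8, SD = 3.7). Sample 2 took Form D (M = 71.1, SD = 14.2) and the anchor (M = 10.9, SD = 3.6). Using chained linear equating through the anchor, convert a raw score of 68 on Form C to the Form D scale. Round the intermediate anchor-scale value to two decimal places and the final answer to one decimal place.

48.8

Form C → anchor (Sample 1): v = (3.7/13.0)(68 − 80.5) + 8.8 = 5.24
anchor → Form D (Sample 2): y = (14.2/3.6)(5.24 − 10.9) + 71.1 = 48.8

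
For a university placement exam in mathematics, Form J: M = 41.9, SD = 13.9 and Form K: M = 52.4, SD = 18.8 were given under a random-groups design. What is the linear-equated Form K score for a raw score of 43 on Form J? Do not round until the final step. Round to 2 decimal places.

53.89

Linear equating: y = (SD_Y/SD_X)(x − M_X) + M_Y
y = (18.8/13.9)(43 − 41.9) + 52.4
y = 1.352518 × 1.1 + 52.4 = 1.4878 + 52.4 = 53.89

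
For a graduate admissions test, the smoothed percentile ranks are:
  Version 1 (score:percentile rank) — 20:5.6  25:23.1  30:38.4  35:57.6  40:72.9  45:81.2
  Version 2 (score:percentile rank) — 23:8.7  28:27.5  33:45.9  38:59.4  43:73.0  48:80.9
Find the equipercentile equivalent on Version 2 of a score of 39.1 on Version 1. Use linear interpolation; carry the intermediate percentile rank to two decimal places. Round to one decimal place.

42.0

PR of 39.1 on Version 1: 57.6 + (39.1 − 35)/(40 − 35) × (72.9 − 57.6) = 70.15
On Version 2, PR 70.15 falls between score 38 (PR 59.4) and 43 (PR 73.0).
Interpolate: 38 + (70.15 − 59.4)/(73.0 − 59.4) × (43 − 38) = 42.0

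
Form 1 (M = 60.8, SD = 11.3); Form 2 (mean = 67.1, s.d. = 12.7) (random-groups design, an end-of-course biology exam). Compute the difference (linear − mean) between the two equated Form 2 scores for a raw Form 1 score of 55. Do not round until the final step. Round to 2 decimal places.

-0.72

Mean-equated: 55 + (67.1 − 60.8) = 61.30
Linear-equated: (12.7/11.3)(55 − 60.8) + 67.1 = 60.581
Difference = 60.581 − 61.30 = -0.72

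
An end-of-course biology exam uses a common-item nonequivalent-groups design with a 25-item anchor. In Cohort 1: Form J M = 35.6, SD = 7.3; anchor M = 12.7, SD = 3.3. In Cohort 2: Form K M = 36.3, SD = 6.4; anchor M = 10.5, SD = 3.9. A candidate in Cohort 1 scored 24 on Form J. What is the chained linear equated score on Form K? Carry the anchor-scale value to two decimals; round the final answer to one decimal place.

Form J → anchor (Cohort 1): v = (3.3/7.3)(24 − 35.6) + 12.7 = 7.46
anchor → Form K (Cohort 2): y = (6.4/3.9)(7.46 − 10.5) + 36.3 = 31.3

31.3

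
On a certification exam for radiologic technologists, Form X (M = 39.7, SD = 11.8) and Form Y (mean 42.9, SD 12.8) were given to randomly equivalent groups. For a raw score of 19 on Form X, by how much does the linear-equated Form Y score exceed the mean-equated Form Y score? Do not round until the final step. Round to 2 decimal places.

-1.75

Mean-equated: 19 + (42.9 − 39.7) = 22.20
Linear-equated: (12.8/11.8)(19 − 39.7) + 42.9 = 20.446
Difference = 20.446 − 22.20 = -1.75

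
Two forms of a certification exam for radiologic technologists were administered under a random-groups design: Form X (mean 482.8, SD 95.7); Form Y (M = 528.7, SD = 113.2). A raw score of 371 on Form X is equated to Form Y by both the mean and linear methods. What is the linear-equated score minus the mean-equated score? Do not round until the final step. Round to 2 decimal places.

Mean-equated: 371 + (528.7 − 482.8) = 416.90
Linear-equated: (113.2/95.7)(371 − 482.8) + 528.7 = 396.456
Difference = 396.456 − 416.90 = -20.44

-20.44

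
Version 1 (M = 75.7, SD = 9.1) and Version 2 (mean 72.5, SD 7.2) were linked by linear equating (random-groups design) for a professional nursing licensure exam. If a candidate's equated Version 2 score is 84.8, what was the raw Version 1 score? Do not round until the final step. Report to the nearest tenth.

Invert y = (SD_Y/SD_X)(x − M_X) + M_Y:
x = (SD_X/SD_Y)(y − M_Y) + M_X = (9.1/7.2)(84.8 − 72.5) + 75.7
x = 1.263889 × 12.300 + 75.7 = 91.2

91.2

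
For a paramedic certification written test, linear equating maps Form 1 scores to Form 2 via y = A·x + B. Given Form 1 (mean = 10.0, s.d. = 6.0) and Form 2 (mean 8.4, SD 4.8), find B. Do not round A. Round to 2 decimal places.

A = SD_Y / SD_X = 4.8 / 6.0 = 0.800000
B = M_Y − A·M_X = 8.4 − 0.800000 × 10.0 = 0.40

0.40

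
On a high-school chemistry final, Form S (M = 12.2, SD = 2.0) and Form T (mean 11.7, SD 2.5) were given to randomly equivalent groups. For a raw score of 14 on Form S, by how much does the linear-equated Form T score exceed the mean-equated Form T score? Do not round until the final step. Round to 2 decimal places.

Mean-equated: 14 + (11.7 − 12.2) = 13.50
Linear-equated: (2.5/2.0)(14 − 12.2) + 11.7 = 13.950
Difference = 13.950 − 13.50 = 0.45

0.45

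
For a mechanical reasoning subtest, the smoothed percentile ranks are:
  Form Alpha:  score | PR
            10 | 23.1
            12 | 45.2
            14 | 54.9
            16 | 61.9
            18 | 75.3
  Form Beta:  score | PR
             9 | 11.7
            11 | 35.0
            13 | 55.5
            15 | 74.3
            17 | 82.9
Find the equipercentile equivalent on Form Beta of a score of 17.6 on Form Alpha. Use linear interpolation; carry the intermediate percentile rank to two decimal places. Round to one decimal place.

PR of 17.6 on Form Alpha: 61.9 + (17.6 − 16)/(18 − 16) × (75.3 − 61.9) = 72.62
On Form Beta, PR 72.62 falls between score 13 (PR 55.5) and 15 (PR 74.3).
Interpolate: 13 + (72.62 − 55.5)/(74.3 − 55.5) × (15 − 13) = 14.8

14.8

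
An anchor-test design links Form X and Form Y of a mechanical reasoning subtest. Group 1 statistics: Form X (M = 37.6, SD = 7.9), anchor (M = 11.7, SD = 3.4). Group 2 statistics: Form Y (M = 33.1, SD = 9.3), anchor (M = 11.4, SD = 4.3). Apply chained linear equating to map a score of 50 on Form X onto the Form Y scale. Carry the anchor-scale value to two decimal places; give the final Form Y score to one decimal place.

45.3

Form X → anchor (Group 1): v = (3.4/7.9)(50 − 37.6) + 11.7 = 17.04
anchor → Form Y (Group 2): y = (9.3/4.3)(17.04 − 11.4) + 33.1 = 45.3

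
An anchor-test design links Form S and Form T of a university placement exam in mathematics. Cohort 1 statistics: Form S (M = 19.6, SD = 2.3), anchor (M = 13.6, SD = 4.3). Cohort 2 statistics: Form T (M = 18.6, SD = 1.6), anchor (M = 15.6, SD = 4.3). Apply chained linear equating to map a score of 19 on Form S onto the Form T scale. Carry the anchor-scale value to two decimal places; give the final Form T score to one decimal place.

17.4

Form S → anchor (Cohort 1): v = (4.3/2.3)(19 − 19.6) + 13.6 = 12.48
anchor → Form T (Cohort 2): y = (1.6/4.3)(12.48 − 15.6) + 18.6 = 17.4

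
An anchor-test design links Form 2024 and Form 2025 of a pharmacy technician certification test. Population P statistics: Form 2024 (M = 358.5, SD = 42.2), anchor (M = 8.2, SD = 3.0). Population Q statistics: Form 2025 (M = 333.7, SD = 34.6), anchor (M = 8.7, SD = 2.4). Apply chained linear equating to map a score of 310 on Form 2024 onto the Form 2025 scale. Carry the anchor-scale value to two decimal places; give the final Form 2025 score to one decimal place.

276.8

Form 2024 → anchor (Population P): v = (3.0/42.2)(310 − 358.5) + 8.2 = 4.75
anchor → Form 2025 (Population Q): y = (34.6/2.4)(4.75 − 8.7) + 333.7 = 276.8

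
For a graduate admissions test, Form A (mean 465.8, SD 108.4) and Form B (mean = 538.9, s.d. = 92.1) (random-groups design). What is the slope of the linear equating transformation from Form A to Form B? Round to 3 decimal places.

A = SD_Y / SD_X = 92.1 / 108.4 = 0.850

0.850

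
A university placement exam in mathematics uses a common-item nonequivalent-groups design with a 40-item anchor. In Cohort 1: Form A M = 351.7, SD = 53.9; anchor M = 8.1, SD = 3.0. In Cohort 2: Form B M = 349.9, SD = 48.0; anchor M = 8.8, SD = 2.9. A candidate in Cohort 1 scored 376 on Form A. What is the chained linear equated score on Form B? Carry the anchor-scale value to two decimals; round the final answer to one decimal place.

Form A → anchor (Cohort 1): v = (3.0/53.9)(376 − 351.7) + 8.1 = 9.45
anchor → Form B (Cohort 2): y = (48.0/2.9)(9.45 − 8.8) + 349.9 = 360.7

360.7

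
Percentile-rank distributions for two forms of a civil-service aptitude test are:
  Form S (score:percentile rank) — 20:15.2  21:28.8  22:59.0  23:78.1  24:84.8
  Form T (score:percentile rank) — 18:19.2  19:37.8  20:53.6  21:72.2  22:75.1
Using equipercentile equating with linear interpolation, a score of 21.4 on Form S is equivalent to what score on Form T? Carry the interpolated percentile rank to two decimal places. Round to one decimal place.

19.2

PR of 21.4 on Form S: 28.8 + (21.4 − 21)/(22 − 21) × (59.0 − 28.8) = 40.88
On Form T, PR 40.88 falls between score 19 (PR 37.8) and 20 (PR 53.6).
Interpolate: 19 + (40.88 − 37.8)/(53.6 − 37.8) × (20 − 19) = 19.2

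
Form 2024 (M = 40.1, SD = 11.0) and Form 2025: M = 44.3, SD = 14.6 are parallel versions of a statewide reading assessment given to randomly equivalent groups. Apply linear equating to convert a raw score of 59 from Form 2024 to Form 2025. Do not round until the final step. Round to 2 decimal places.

Linear equating: y = (SD_Y/SD_X)(x − M_X) + M_Y
y = (14.6/11.0)(59 − 40.1) + 44.3
y = 1.327273 × 18.9 + 44.3 = 25.0855 + 44.3 = 69.39

69.39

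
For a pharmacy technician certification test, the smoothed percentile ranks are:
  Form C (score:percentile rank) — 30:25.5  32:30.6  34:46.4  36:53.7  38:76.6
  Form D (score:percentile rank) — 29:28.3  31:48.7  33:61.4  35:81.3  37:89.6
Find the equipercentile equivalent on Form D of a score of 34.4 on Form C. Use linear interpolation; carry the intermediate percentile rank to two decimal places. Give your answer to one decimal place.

30.9

PR of 34.4 on Form C: 46.4 + (34.4 − 34)/(36 − 34) × (53.7 − 46.4) = 47.86
On Form D, PR 47.86 falls between score 29 (PR 28.3) and 31 (PR 48.7).
Interpolate: 29 + (47.86 − 28.3)/(48.7 − 28.3) × (31 − 29) = 30.9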